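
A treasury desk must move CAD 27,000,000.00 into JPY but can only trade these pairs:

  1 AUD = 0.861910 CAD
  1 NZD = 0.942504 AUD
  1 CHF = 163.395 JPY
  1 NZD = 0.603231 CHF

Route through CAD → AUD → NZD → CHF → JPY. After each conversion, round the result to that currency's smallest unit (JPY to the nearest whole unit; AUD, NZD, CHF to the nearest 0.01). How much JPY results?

CAD 27,000,000.00 ÷ 0.861910 = AUD 31,325,776.47
AUD 31,325,776.47 ÷ 0.942504 = NZD 33,236,757.05
NZD 33,236,757.05 × 0.603231 = CHF 20,049,442.19
CHF 20,049,442.19 × 163.395 = JPY 3,275,978,607

JPY 3,275,978,607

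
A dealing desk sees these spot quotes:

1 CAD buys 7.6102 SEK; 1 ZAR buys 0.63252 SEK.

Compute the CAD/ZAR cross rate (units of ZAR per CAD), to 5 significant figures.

CAD/ZAR = 12.032

1 CAD × 7.6102 = 7.6102 SEK
7.6102 SEK ÷ 0.63252 = 12.0316 ZAR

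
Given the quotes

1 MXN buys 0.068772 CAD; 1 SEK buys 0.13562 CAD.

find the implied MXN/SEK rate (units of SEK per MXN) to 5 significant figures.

MXN/SEK = 0.50709

1 MXN × 0.068772 = 0.068772 CAD
0.068772 CAD ÷ 0.13562 = 0.507093 SEK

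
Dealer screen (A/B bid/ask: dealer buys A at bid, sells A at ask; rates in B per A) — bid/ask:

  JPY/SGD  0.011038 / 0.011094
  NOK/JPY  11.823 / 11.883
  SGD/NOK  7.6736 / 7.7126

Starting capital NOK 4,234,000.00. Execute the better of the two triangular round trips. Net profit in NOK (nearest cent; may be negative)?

Net profit: NOK 6,021.81

Best loop NOK → JPY → SGD → NOK:
NOK 4,234,000.00 × 11.823 (sell NOK at bid) = JPY 50,058,582
JPY 50,058,582 × 0.011038 (sell JPY at bid) = SGD 552,546.63
SGD 552,546.63 × 7.6736 (sell SGD at bid) = NOK 4,240,021.81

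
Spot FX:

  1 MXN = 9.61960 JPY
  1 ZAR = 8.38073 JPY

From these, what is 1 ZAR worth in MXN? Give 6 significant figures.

ZAR/MXN = 0.871214

1 ZAR × 8.38073 = 8.38073 JPY
8.38073 JPY ÷ 9.61960 = 0.871214 MXN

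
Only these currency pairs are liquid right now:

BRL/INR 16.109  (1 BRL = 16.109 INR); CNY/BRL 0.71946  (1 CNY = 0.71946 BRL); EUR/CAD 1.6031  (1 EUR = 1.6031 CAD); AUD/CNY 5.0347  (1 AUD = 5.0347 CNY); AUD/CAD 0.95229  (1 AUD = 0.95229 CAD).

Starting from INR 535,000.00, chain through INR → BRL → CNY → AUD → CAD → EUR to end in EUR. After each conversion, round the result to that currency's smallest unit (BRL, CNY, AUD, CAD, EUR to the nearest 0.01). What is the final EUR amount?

INR 535,000.00 ÷ 16.109 = BRL 33,211.25
BRL 33,211.25 ÷ 0.71946 = CNY 46,161.36
CNY 46,161.36 ÷ 5.0347 = AUD 9,168.64
AUD 9,168.64 × 0.95229 = CAD 8,731.20
CAD 8,731.20 ÷ 1.6031 = EUR 5,446.45

EUR 5,446.45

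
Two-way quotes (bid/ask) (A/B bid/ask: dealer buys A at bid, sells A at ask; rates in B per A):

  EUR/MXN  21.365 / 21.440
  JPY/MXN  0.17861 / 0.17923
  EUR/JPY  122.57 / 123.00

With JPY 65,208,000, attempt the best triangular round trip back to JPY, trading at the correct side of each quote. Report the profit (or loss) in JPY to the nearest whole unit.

Best loop JPY → MXN → EUR → JPY:
JPY 65,208,000 × 0.17861 (sell JPY at bid) = MXN 11,646,800.88
MXN 11,646,800.88 ÷ 21.440 (buy EUR at ask) = EUR 543,227.65
EUR 543,227.65 × 122.57 (sell EUR at bid) = JPY 66,583,413

Net profit: JPY 1,375,413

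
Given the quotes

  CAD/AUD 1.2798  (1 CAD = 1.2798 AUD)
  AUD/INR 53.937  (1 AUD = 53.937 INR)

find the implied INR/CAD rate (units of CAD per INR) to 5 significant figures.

1 INR ÷ 53.937 = 0.0185401 AUD
0.0185401 AUD ÷ 1.2798 = 0.0144868 CAD

INR/CAD = 0.014487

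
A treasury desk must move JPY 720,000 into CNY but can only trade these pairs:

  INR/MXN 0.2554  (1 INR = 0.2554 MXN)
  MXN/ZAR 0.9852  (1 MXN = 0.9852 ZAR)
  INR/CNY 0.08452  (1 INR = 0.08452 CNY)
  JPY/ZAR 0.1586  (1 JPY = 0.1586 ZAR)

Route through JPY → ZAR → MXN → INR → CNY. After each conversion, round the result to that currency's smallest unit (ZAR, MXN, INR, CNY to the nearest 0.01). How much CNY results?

CNY 38,357.46

JPY 720,000 × 0.1586 = ZAR 114,192.00
ZAR 114,192.00 ÷ 0.9852 = MXN 115,907.43
MXN 115,907.43 ÷ 0.2554 = INR 453,827.06
INR 453,827.06 × 0.08452 = CNY 38,357.46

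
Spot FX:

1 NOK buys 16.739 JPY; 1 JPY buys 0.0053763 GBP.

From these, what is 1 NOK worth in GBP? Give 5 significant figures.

NOK/GBP = 0.089994

1 NOK × 16.739 = 16.739 JPY
16.739 JPY × 0.0053763 = 0.0899939 GBP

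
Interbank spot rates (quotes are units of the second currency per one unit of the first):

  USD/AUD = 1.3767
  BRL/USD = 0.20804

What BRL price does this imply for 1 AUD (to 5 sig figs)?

AUD/BRL = 3.4915

1 AUD ÷ 1.3767 = 0.726375 USD
0.726375 USD ÷ 0.20804 = 3.49151 BRL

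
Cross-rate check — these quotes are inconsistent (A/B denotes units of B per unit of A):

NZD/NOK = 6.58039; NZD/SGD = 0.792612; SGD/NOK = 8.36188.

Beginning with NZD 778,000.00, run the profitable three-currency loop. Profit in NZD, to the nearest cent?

Profit: NZD 5,596.59

Profitable loop is NZD → SGD → NOK → NZD:
NZD 778,000.00 × 0.792612 = SGD 616,652.14
SGD 616,652.14 × 8.36188 = NOK 5,156,371.16
NOK 5,156,371.16 ÷ 6.58039 = NZD 783,596.59
Profit = NZD 783,596.59 − NZD 778,000.00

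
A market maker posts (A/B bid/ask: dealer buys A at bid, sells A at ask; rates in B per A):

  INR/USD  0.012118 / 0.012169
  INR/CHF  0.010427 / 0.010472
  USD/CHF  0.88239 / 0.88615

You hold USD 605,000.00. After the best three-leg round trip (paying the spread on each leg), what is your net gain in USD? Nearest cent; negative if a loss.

Net profit: USD 12,756.42

Best loop USD → CHF → INR → USD:
USD 605,000.00 × 0.88239 (sell USD at bid) = CHF 533,845.95
CHF 533,845.95 ÷ 0.010472 (buy INR at ask) = INR 50,978,413.87
INR 50,978,413.87 × 0.012118 (sell INR at bid) = USD 617,756.42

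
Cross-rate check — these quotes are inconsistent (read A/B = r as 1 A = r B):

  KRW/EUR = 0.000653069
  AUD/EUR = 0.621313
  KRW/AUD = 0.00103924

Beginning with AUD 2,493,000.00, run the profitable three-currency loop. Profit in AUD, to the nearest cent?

Profitable loop is AUD → KRW → EUR → AUD:
AUD 2,493,000.00 ÷ 0.00103924 = KRW 2,398,868,404
KRW 2,398,868,404 × 0.000653069 = EUR 1,566,626.59
EUR 1,566,626.59 ÷ 0.621313 = AUD 2,521,477.24
Profit = AUD 2,521,477.24 − AUD 2,493,000.00

Profit: AUD 28,477.24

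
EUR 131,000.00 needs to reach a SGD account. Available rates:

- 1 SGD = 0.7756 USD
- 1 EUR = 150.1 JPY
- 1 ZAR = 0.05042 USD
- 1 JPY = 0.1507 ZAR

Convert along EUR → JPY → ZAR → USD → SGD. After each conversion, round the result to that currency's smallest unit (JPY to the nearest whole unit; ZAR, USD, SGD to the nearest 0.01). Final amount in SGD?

SGD 192,632.81

EUR 131,000.00 × 150.1 = JPY 19,663,100
JPY 19,663,100 × 0.1507 = ZAR 2,963,229.17
ZAR 2,963,229.17 × 0.05042 = USD 149,406.01
USD 149,406.01 ÷ 0.7756 = SGD 192,632.81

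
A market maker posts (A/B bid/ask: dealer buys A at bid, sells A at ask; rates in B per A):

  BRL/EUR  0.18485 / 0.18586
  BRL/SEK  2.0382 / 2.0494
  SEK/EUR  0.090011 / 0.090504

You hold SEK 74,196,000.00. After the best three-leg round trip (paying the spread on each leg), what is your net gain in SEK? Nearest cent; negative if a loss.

Best loop SEK → BRL → EUR → SEK:
SEK 74,196,000.00 ÷ 2.0494 (buy BRL at ask) = BRL 36,203,766.96
BRL 36,203,766.96 × 0.18485 (sell BRL at bid) = EUR 6,692,266.32
EUR 6,692,266.32 ÷ 0.090504 (buy SEK at ask) = SEK 73,944,425.90

Net result: SEK -251,574.10 (no profitable arbitrage after spreads)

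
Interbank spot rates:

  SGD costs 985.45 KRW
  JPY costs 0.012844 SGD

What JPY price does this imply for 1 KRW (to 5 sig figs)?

1 KRW ÷ 985.45 = 0.00101476 SGD
0.00101476 SGD ÷ 0.012844 = 0.0790069 JPY

KRW/JPY = 0.079007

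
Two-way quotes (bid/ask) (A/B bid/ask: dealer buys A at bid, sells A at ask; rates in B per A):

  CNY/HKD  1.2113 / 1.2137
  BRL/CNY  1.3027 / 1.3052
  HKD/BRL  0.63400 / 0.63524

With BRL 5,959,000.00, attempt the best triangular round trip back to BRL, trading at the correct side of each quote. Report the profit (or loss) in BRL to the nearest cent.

Net profit: BRL 2,544.27

Best loop BRL → CNY → HKD → BRL:
BRL 5,959,000.00 × 1.3027 (sell BRL at bid) = CNY 7,762,789.30
CNY 7,762,789.30 × 1.2113 (sell CNY at bid) = HKD 9,403,066.68
HKD 9,403,066.68 × 0.63400 (sell HKD at bid) = BRL 5,961,544.27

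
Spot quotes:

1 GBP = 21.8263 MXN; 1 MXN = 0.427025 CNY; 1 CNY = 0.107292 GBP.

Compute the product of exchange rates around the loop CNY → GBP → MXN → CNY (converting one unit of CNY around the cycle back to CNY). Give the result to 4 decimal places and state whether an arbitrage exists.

Around CNY → GBP → MXN → CNY: 1 × 0.107292 × 21.8263 × 0.427025 = 1.000002
Product ≈ 1 (deviation 0.000%, within rounding noise).

1.0000 (no arbitrage)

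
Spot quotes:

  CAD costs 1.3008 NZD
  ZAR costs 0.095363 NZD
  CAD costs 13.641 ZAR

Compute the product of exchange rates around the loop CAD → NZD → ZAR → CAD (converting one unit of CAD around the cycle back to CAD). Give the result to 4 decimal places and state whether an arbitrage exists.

Around CAD → NZD → ZAR → CAD: 1 × 1.3008 ÷ 0.095363 ÷ 13.641 = 0.999964
Product ≈ 1 (deviation 0.004%, within rounding noise).

1.0000 (no arbitrage)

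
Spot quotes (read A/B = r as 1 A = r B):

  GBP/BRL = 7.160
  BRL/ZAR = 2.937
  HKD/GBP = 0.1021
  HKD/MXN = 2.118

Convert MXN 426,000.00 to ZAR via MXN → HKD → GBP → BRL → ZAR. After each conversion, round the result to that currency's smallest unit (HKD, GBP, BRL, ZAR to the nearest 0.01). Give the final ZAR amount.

ZAR 431,843.38

MXN 426,000.00 ÷ 2.118 = HKD 201,133.14
HKD 201,133.14 × 0.1021 = GBP 20,535.69
GBP 20,535.69 × 7.160 = BRL 147,035.54
BRL 147,035.54 × 2.937 = ZAR 431,843.38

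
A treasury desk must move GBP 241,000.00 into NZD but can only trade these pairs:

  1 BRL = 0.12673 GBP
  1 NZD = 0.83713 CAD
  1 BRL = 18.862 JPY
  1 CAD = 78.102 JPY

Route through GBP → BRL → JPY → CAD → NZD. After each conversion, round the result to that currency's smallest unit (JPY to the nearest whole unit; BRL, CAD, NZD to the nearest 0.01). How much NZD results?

NZD 548,618.29

GBP 241,000.00 ÷ 0.12673 = BRL 1,901,680.74
BRL 1,901,680.74 × 18.862 = JPY 35,869,502
JPY 35,869,502 ÷ 78.102 = CAD 459,264.83
CAD 459,264.83 ÷ 0.83713 = NZD 548,618.29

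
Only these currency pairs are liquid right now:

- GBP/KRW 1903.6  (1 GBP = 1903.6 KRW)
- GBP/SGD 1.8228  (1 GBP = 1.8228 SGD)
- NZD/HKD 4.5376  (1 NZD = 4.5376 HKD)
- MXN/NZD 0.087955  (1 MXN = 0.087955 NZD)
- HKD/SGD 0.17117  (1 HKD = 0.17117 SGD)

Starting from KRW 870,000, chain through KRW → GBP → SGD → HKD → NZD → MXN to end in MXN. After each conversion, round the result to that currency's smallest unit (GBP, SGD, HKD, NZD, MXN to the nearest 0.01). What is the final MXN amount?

KRW 870,000 ÷ 1903.6 = GBP 457.03
GBP 457.03 × 1.8228 = SGD 833.07
SGD 833.07 ÷ 0.17117 = HKD 4,866.92
HKD 4,866.92 ÷ 4.5376 = NZD 1,072.58
NZD 1,072.58 ÷ 0.087955 = MXN 12,194.64

MXN 12,194.64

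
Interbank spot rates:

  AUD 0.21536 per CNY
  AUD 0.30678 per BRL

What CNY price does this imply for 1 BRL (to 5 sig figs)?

1 BRL × 0.30678 = 0.30678 AUD
0.30678 AUD ÷ 0.21536 = 1.4245 CNY

BRL/CNY = 1.4245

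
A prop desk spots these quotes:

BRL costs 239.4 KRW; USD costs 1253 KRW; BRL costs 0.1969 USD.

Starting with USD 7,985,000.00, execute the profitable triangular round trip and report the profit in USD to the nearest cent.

Profit: USD 244,009.46

Profitable loop is USD → KRW → BRL → USD:
USD 7,985,000.00 × 1253 = KRW 10,005,205,000
KRW 10,005,205,000 ÷ 239.4 = BRL 41,792,836.26
BRL 41,792,836.26 × 0.1969 = USD 8,229,009.46
Profit = USD 8,229,009.46 − USD 7,985,000.00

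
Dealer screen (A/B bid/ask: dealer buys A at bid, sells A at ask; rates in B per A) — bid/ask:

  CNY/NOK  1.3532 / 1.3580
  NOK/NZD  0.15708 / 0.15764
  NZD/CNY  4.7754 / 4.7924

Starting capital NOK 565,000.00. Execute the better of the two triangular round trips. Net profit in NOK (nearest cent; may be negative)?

Net profit: NOK 8,510.12

Best loop NOK → NZD → CNY → NOK:
NOK 565,000.00 × 0.15708 (sell NOK at bid) = NZD 88,750.20
NZD 88,750.20 × 4.7754 (sell NZD at bid) = CNY 423,817.71
CNY 423,817.71 × 1.3532 (sell CNY at bid) = NOK 573,510.12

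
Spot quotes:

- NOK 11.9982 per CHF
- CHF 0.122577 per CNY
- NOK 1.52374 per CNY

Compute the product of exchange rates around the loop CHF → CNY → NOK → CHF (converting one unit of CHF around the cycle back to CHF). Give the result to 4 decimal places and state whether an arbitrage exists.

1.0361 (arbitrage exists)

Around CHF → CNY → NOK → CHF: 1 ÷ 0.122577 × 1.52374 ÷ 11.9982 = 1.036062
Product > 1; profitable direction is CHF → CNY → NOK → CHF.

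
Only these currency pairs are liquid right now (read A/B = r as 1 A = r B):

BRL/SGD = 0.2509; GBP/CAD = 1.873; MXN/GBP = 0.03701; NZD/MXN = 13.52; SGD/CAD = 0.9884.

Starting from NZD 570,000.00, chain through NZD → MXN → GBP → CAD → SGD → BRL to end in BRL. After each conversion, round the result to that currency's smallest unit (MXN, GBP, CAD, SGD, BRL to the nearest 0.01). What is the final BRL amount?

NZD 570,000.00 × 13.52 = MXN 7,706,400.00
MXN 7,706,400.00 × 0.03701 = GBP 285,213.86
GBP 285,213.86 × 1.873 = CAD 534,205.56
CAD 534,205.56 ÷ 0.9884 = SGD 540,475.07
SGD 540,475.07 ÷ 0.2509 = BRL 2,154,145.36

BRL 2,154,145.36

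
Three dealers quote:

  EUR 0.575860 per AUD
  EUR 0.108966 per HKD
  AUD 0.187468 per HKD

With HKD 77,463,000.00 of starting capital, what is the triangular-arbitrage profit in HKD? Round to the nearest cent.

Profit: HKD 725,208.46

Profitable loop is HKD → EUR → AUD → HKD:
HKD 77,463,000.00 × 0.108966 = EUR 8,440,833.26
EUR 8,440,833.26 ÷ 0.575860 = AUD 14,657,787.06
AUD 14,657,787.06 ÷ 0.187468 = HKD 78,188,208.46
Profit = HKD 78,188,208.46 − HKD 77,463,000.00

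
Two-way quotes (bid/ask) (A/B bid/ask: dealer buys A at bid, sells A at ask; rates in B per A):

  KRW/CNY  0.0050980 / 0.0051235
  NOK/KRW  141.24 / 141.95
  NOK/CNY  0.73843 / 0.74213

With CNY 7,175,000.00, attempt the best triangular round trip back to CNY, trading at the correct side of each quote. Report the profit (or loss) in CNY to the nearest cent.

Net profit: CNY 109,992.35

Best loop CNY → KRW → NOK → CNY:
CNY 7,175,000.00 ÷ 0.0051235 (buy KRW at ask) = KRW 1,400,409,876
KRW 1,400,409,876 ÷ 141.95 (buy NOK at ask) = NOK 9,865,515.15
NOK 9,865,515.15 × 0.73843 (sell NOK at bid) = CNY 7,284,992.35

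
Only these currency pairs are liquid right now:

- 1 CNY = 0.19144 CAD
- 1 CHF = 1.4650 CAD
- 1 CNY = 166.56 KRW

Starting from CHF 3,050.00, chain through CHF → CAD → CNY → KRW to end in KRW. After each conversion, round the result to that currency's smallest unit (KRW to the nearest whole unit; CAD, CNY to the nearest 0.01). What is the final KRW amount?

KRW 3,887,545

CHF 3,050.00 × 1.4650 = CAD 4,468.25
CAD 4,468.25 ÷ 0.19144 = CNY 23,340.21
CNY 23,340.21 × 166.56 = KRW 3,887,545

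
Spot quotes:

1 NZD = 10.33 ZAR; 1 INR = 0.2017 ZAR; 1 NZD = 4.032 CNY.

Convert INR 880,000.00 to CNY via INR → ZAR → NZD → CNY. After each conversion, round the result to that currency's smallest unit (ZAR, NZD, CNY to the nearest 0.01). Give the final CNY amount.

CNY 69,280.16

INR 880,000.00 × 0.2017 = ZAR 177,496.00
ZAR 177,496.00 ÷ 10.33 = NZD 17,182.58
NZD 17,182.58 × 4.032 = CNY 69,280.16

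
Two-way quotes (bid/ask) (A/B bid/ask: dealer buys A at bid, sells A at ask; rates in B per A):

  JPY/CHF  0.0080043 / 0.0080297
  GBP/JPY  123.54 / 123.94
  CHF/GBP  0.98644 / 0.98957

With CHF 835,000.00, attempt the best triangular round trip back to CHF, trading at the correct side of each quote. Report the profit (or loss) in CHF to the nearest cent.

Net profit: CHF 12,869.75

Best loop CHF → JPY → GBP → CHF:
CHF 835,000.00 ÷ 0.0080297 (buy JPY at ask) = JPY 103,988,941
JPY 103,988,941 ÷ 123.94 (buy GBP at ask) = GBP 839,026.47
GBP 839,026.47 ÷ 0.98957 (buy CHF at ask) = CHF 847,869.75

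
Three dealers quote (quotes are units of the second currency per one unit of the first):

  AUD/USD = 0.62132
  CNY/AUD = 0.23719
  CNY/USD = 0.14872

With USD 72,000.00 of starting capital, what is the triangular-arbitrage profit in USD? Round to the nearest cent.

Profit: USD 659.13

Profitable loop is USD → AUD → CNY → USD:
USD 72,000.00 ÷ 0.62132 = AUD 115,882.32
AUD 115,882.32 ÷ 0.23719 = CNY 488,563.24
CNY 488,563.24 × 0.14872 = USD 72,659.13
Profit = USD 72,659.13 − USD 72,000.00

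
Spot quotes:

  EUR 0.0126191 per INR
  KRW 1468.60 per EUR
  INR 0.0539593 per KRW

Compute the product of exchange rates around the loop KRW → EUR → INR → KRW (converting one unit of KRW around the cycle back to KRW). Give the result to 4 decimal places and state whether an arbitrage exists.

1.0000 (no arbitrage)

Around KRW → EUR → INR → KRW: 1 ÷ 1468.60 ÷ 0.0126191 ÷ 0.0539593 = 1.000004
Product ≈ 1 (deviation 0.000%, within rounding noise).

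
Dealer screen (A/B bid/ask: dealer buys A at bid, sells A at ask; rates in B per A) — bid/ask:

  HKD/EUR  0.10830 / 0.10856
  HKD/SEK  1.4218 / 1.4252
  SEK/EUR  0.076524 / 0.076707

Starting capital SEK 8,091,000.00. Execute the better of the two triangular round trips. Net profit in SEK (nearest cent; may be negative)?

Best loop SEK → EUR → HKD → SEK:
SEK 8,091,000.00 × 0.076524 (sell SEK at bid) = EUR 619,155.68
EUR 619,155.68 ÷ 0.10856 (buy HKD at ask) = HKD 5,703,350.07
HKD 5,703,350.07 × 1.4218 (sell HKD at bid) = SEK 8,109,023.13

Net profit: SEK 18,023.13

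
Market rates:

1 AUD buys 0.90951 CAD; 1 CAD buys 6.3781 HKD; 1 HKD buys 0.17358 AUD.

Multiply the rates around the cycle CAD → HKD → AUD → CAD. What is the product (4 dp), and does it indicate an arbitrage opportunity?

Around CAD → HKD → AUD → CAD: 1 × 6.3781 × 0.17358 × 0.90951 = 1.006928
Product > 1; profitable direction is CAD → HKD → AUD → CAD.

1.0069 (arbitrage exists)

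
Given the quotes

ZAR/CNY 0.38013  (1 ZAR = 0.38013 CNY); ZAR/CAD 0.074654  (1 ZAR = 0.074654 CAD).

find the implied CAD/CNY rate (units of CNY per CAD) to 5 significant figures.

CAD/CNY = 5.0919

1 CAD ÷ 0.074654 = 13.3951 ZAR
13.3951 ZAR × 0.38013 = 5.09189 CNY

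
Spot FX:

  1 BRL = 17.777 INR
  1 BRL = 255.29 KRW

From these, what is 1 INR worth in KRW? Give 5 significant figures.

INR/KRW = 14.361

1 INR ÷ 17.777 = 0.0562525 BRL
0.0562525 BRL × 255.29 = 14.3607 KRW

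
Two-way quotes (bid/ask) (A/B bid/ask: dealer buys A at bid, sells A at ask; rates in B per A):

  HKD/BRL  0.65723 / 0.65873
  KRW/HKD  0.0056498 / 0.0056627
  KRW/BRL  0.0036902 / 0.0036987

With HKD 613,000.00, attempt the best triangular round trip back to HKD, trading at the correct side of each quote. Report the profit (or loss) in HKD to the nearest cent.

Best loop HKD → BRL → KRW → HKD:
HKD 613,000.00 × 0.65723 (sell HKD at bid) = BRL 402,881.99
BRL 402,881.99 ÷ 0.0036987 (buy KRW at ask) = KRW 108,925,295
KRW 108,925,295 × 0.0056498 (sell KRW at bid) = HKD 615,406.13

Net profit: HKD 2,406.13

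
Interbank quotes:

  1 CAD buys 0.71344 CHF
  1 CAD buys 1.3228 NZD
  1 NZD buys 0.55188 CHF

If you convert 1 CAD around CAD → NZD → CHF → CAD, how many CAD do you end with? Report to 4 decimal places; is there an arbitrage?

Around CAD → NZD → CHF → CAD: 1 × 1.3228 × 0.55188 ÷ 0.71344 = 1.023249
Product > 1; profitable direction is CAD → NZD → CHF → CAD.

1.0232 (arbitrage exists)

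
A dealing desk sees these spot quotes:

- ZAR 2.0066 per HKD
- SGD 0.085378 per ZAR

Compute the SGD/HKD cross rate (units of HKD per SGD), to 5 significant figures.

1 SGD ÷ 0.085378 = 11.7126 ZAR
11.7126 ZAR ÷ 2.0066 = 5.83705 HKD

SGD/HKD = 5.8370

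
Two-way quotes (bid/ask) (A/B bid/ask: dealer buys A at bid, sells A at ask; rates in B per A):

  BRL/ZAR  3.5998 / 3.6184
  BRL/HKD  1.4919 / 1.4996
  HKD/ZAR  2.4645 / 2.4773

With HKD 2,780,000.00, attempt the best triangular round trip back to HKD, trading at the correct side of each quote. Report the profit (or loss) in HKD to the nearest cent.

Net profit: HKD 44,858.88

Best loop HKD → ZAR → BRL → HKD:
HKD 2,780,000.00 × 2.4645 (sell HKD at bid) = ZAR 6,851,310.00
ZAR 6,851,310.00 ÷ 3.6184 (buy BRL at ask) = BRL 1,893,463.96
BRL 1,893,463.96 × 1.4919 (sell BRL at bid) = HKD 2,824,858.88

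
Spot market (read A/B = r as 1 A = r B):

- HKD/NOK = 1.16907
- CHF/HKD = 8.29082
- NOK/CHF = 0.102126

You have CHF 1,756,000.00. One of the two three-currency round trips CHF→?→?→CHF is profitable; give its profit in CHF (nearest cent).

Profitable loop is CHF → NOK → HKD → CHF:
CHF 1,756,000.00 ÷ 0.102126 = NOK 17,194,446.08
NOK 17,194,446.08 ÷ 1.16907 = HKD 14,707,798.57
HKD 14,707,798.57 ÷ 8.29082 = CHF 1,773,986.00
Profit = CHF 1,773,986.00 − CHF 1,756,000.00

Profit: CHF 17,986.00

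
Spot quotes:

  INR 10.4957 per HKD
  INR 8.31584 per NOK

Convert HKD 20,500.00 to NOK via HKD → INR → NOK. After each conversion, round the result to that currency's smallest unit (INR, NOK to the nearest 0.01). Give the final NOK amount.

NOK 25,873.74

HKD 20,500.00 × 10.4957 = INR 215,161.85
INR 215,161.85 ÷ 8.31584 = NOK 25,873.74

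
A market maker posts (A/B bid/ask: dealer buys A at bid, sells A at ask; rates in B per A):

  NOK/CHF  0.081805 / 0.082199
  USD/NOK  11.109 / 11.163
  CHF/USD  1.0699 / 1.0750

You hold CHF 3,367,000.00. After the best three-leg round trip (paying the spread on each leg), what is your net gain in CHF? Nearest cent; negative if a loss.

Net profit: CHF 46,400.07

Best loop CHF → NOK → USD → CHF:
CHF 3,367,000.00 ÷ 0.082199 (buy NOK at ask) = NOK 40,961,568.88
NOK 40,961,568.88 ÷ 11.163 (buy USD at ask) = USD 3,669,405.08
USD 3,669,405.08 ÷ 1.0750 (buy CHF at ask) = CHF 3,413,400.07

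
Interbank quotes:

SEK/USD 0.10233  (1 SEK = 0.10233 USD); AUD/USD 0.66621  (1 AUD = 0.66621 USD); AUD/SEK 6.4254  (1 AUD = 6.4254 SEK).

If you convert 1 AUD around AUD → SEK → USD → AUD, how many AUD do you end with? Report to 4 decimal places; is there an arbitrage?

Around AUD → SEK → USD → AUD: 1 × 6.4254 × 0.10233 ÷ 0.66621 = 0.986943
Product < 1; profitable direction is AUD → USD → SEK → AUD.

0.9869 (arbitrage exists)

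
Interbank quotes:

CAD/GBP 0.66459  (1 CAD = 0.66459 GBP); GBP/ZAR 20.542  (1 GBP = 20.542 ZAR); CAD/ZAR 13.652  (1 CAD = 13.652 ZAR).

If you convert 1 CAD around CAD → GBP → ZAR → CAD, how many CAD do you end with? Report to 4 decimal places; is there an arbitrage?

1.0000 (no arbitrage)

Around CAD → GBP → ZAR → CAD: 1 × 0.66459 × 20.542 ÷ 13.652 = 1.000001
Product ≈ 1 (deviation 0.000%, within rounding noise).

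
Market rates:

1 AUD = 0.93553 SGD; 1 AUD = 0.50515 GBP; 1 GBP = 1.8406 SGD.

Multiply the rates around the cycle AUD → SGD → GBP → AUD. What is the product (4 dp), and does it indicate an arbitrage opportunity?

Around AUD → SGD → GBP → AUD: 1 × 0.93553 ÷ 1.8406 ÷ 0.50515 = 1.006185
Product > 1; profitable direction is AUD → SGD → GBP → AUD.

1.0062 (arbitrage exists)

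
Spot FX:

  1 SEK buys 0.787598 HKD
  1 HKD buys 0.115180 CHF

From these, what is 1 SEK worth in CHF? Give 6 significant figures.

1 SEK × 0.787598 = 0.787598 HKD
0.787598 HKD × 0.115180 = 0.0907155 CHF

SEK/CHF = 0.0907155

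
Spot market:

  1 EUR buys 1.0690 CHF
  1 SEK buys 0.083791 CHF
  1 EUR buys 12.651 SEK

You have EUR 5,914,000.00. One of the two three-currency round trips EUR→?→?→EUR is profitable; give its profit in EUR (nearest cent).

Profit: EUR 49,988.48

Profitable loop is EUR → CHF → SEK → EUR:
EUR 5,914,000.00 × 1.0690 = CHF 6,322,066.00
CHF 6,322,066.00 ÷ 0.083791 = SEK 75,450,418.30
SEK 75,450,418.30 ÷ 12.651 = EUR 5,963,988.48
Profit = EUR 5,963,988.48 − EUR 5,914,000.00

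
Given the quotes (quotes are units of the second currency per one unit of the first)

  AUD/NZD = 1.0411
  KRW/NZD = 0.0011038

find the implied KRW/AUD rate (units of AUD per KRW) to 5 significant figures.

1 KRW × 0.0011038 = 0.0011038 NZD
0.0011038 NZD ÷ 1.0411 = 0.00106022 AUD

KRW/AUD = 0.0010602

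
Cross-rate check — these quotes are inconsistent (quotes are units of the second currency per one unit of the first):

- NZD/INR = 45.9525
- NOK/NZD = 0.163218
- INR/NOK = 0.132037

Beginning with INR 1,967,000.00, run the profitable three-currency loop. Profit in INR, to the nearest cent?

Profit: INR 19,239.05

Profitable loop is INR → NZD → NOK → INR:
INR 1,967,000.00 ÷ 45.9525 = NZD 42,805.07
NZD 42,805.07 ÷ 0.163218 = NOK 262,257.05
NOK 262,257.05 ÷ 0.132037 = INR 1,986,239.05
Profit = INR 1,986,239.05 − INR 1,967,000.00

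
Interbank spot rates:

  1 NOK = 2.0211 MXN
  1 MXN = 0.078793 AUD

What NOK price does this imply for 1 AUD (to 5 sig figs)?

AUD/NOK = 6.2795

1 AUD ÷ 0.078793 = 12.6915 MXN
12.6915 MXN ÷ 2.0211 = 6.27949 NOK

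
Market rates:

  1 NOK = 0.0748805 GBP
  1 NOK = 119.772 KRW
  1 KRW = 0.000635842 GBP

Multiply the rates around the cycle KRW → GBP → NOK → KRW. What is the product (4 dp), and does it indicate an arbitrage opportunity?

Around KRW → GBP → NOK → KRW: 1 × 0.000635842 ÷ 0.0748805 × 119.772 = 1.017035
Product > 1; profitable direction is KRW → GBP → NOK → KRW.

1.0170 (arbitrage exists)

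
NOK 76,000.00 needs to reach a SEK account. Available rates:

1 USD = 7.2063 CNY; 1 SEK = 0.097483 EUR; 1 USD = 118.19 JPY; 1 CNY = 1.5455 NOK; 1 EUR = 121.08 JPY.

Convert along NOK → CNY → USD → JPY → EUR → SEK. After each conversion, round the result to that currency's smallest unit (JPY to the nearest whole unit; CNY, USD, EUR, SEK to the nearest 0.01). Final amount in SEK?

SEK 68,330.07

NOK 76,000.00 ÷ 1.5455 = CNY 49,175.02
CNY 49,175.02 ÷ 7.2063 = USD 6,823.89
USD 6,823.89 × 118.19 = JPY 806,516
JPY 806,516 ÷ 121.08 = EUR 6,661.02
EUR 6,661.02 ÷ 0.097483 = SEK 68,330.07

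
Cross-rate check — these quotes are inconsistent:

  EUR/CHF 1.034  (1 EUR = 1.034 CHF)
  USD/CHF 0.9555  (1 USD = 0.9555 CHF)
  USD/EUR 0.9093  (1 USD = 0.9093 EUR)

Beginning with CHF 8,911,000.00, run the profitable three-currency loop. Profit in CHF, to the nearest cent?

Profit: CHF 144,853.86

Profitable loop is CHF → EUR → USD → CHF:
CHF 8,911,000.00 ÷ 1.034 = EUR 8,617,988.39
EUR 8,617,988.39 ÷ 0.9093 = USD 9,477,607.38
USD 9,477,607.38 × 0.9555 = CHF 9,055,853.86
Profit = CHF 9,055,853.86 − CHF 8,911,000.00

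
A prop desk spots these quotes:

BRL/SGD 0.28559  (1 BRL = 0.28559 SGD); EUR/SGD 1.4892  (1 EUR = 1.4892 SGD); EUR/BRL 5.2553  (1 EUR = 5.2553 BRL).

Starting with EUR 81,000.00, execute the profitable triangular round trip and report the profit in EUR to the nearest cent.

Profitable loop is EUR → BRL → SGD → EUR:
EUR 81,000.00 × 5.2553 = BRL 425,679.30
BRL 425,679.30 × 0.28559 = SGD 121,569.75
SGD 121,569.75 ÷ 1.4892 = EUR 81,634.27
Profit = EUR 81,634.27 − EUR 81,000.00

Profit: EUR 634.27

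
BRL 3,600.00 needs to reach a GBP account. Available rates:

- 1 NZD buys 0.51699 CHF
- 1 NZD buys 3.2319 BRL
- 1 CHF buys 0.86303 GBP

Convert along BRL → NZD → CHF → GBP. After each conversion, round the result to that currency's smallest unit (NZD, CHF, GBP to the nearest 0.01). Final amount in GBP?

BRL 3,600.00 ÷ 3.2319 = NZD 1,113.90
NZD 1,113.90 × 0.51699 = CHF 575.88
CHF 575.88 × 0.86303 = GBP 497.00

GBP 497.00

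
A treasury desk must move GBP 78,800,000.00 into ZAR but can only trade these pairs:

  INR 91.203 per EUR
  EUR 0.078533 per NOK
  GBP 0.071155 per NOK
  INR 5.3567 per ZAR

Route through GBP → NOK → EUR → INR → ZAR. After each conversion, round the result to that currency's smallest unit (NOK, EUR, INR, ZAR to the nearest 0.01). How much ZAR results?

GBP 78,800,000.00 ÷ 0.071155 = NOK 1,107,441,500.95
NOK 1,107,441,500.95 × 0.078533 = EUR 86,970,703.39
EUR 86,970,703.39 × 91.203 = INR 7,931,989,061.28
INR 7,931,989,061.28 ÷ 5.3567 = ZAR 1,480,760,367.63

ZAR 1,480,760,367.63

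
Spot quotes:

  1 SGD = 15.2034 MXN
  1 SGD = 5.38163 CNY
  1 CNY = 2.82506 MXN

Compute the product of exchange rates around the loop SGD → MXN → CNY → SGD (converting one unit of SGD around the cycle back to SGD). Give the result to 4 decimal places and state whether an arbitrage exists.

1.0000 (no arbitrage)

Around SGD → MXN → CNY → SGD: 1 × 15.2034 ÷ 2.82506 ÷ 5.38163 = 0.999998
Product ≈ 1 (deviation 0.000%, within rounding noise).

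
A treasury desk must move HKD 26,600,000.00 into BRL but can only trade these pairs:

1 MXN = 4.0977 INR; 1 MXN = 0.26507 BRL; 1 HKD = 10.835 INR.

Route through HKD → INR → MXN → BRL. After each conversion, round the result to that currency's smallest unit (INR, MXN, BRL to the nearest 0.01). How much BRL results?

HKD 26,600,000.00 × 10.835 = INR 288,211,000.00
INR 288,211,000.00 ÷ 4.0977 = MXN 70,334,821.97
MXN 70,334,821.97 × 0.26507 = BRL 18,643,651.26

BRL 18,643,651.26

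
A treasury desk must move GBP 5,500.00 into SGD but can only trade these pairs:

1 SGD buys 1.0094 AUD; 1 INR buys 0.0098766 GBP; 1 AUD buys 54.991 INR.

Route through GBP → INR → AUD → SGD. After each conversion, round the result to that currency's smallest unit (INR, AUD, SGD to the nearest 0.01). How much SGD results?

SGD 10,032.30

GBP 5,500.00 ÷ 0.0098766 = INR 556,871.80
INR 556,871.80 ÷ 54.991 = AUD 10,126.60
AUD 10,126.60 ÷ 1.0094 = SGD 10,032.30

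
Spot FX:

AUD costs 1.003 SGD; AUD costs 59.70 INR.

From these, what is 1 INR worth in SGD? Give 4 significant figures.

1 INR ÷ 59.70 = 0.0167504 AUD
0.0167504 AUD × 1.003 = 0.0168007 SGD

INR/SGD = 0.01680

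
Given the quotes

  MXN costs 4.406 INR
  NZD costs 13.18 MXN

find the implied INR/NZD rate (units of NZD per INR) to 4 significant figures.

INR/NZD = 0.01722

1 INR ÷ 4.406 = 0.226963 MXN
0.226963 MXN ÷ 13.18 = 0.0172203 NZD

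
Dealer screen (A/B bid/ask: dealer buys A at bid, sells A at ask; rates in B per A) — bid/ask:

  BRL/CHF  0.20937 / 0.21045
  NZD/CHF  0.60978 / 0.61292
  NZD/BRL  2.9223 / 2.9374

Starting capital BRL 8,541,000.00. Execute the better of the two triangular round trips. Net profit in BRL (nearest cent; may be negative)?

Best loop BRL → CHF → NZD → BRL:
BRL 8,541,000.00 × 0.20937 (sell BRL at bid) = CHF 1,788,229.17
CHF 1,788,229.17 ÷ 0.61292 (buy NZD at ask) = NZD 2,917,557.22
NZD 2,917,557.22 × 2.9223 (sell NZD at bid) = BRL 8,525,977.46

Net result: BRL -15,022.54 (no profitable arbitrage after spreads)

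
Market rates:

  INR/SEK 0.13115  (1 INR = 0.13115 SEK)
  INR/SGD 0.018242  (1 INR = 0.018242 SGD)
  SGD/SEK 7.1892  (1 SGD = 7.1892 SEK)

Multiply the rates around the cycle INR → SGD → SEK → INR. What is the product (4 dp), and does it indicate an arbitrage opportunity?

1.0000 (no arbitrage)

Around INR → SGD → SEK → INR: 1 × 0.018242 × 7.1892 ÷ 0.13115 = 0.999965
Product ≈ 1 (deviation 0.004%, within rounding noise).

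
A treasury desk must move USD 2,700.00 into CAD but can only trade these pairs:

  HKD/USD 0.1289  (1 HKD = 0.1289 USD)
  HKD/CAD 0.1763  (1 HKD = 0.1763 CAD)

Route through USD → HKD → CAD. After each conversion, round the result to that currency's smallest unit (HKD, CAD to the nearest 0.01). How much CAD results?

CAD 3,692.86

USD 2,700.00 ÷ 0.1289 = HKD 20,946.47
HKD 20,946.47 × 0.1763 = CAD 3,692.86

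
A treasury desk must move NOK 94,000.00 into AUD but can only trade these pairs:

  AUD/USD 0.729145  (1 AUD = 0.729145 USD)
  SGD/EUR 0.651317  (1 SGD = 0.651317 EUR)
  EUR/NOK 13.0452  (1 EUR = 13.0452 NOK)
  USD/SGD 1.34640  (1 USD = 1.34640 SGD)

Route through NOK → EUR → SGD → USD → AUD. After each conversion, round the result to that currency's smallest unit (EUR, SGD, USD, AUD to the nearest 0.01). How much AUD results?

AUD 11,269.31

NOK 94,000.00 ÷ 13.0452 = EUR 7,205.72
EUR 7,205.72 ÷ 0.651317 = SGD 11,063.31
SGD 11,063.31 ÷ 1.34640 = USD 8,216.96
USD 8,216.96 ÷ 0.729145 = AUD 11,269.31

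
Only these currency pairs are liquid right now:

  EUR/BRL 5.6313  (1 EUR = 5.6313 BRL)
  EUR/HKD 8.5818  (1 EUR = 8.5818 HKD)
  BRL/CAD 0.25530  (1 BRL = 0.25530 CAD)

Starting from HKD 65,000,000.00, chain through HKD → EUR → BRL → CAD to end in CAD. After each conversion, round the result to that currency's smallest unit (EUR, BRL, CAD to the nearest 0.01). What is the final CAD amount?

HKD 65,000,000.00 ÷ 8.5818 = EUR 7,574,168.59
EUR 7,574,168.59 × 5.6313 = BRL 42,652,415.58
BRL 42,652,415.58 × 0.25530 = CAD 10,889,161.70

CAD 10,889,161.70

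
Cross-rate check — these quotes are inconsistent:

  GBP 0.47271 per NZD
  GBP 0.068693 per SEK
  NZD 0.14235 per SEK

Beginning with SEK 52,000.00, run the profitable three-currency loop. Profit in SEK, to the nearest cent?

Profit: SEK 1,083.99

Profitable loop is SEK → GBP → NZD → SEK:
SEK 52,000.00 × 0.068693 = GBP 3,572.04
GBP 3,572.04 ÷ 0.47271 = NZD 7,556.51
NZD 7,556.51 ÷ 0.14235 = SEK 53,083.99
Profit = SEK 53,083.99 − SEK 52,000.00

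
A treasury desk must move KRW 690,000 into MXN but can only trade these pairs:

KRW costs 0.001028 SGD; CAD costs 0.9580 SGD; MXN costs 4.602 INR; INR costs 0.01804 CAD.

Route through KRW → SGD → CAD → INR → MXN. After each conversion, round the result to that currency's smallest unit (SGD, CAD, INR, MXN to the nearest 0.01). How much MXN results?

KRW 690,000 × 0.001028 = SGD 709.32
SGD 709.32 ÷ 0.9580 = CAD 740.42
CAD 740.42 ÷ 0.01804 = INR 41,043.24
INR 41,043.24 ÷ 4.602 = MXN 8,918.57

MXN 8,918.57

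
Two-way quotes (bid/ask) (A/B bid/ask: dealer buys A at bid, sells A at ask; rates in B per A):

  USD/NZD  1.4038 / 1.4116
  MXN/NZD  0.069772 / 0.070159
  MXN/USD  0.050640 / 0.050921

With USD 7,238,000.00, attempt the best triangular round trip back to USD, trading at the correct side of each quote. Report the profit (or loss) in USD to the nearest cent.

Best loop USD → NZD → MXN → USD:
USD 7,238,000.00 × 1.4038 (sell USD at bid) = NZD 10,160,704.40
NZD 10,160,704.40 ÷ 0.070159 (buy MXN at ask) = MXN 144,823,962.71
MXN 144,823,962.71 × 0.050640 (sell MXN at bid) = USD 7,333,885.47

Net profit: USD 95,885.47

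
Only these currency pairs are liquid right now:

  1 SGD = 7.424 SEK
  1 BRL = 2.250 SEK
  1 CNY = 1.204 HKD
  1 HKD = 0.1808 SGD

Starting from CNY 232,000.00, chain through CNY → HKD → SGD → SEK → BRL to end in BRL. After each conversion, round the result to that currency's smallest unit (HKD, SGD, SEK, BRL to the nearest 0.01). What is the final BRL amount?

CNY 232,000.00 × 1.204 = HKD 279,328.00
HKD 279,328.00 × 0.1808 = SGD 50,502.50
SGD 50,502.50 × 7.424 = SEK 374,930.56
SEK 374,930.56 ÷ 2.250 = BRL 166,635.80

BRL 166,635.80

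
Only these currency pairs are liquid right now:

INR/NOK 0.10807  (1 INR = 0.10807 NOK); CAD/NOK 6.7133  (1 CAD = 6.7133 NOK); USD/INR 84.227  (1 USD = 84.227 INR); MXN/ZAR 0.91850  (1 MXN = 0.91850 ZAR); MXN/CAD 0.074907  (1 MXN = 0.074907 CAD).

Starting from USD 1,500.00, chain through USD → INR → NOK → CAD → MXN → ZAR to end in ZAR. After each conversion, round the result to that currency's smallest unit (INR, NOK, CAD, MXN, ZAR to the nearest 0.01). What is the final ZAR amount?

ZAR 24,938.44

USD 1,500.00 × 84.227 = INR 126,340.50
INR 126,340.50 × 0.10807 = NOK 13,653.62
NOK 13,653.62 ÷ 6.7133 = CAD 2,033.82
CAD 2,033.82 ÷ 0.074907 = MXN 27,151.27
MXN 27,151.27 × 0.91850 = ZAR 24,938.44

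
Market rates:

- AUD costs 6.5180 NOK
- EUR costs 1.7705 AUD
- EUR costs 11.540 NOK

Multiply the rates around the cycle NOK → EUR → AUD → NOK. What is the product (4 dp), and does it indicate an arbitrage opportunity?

1.0000 (no arbitrage)

Around NOK → EUR → AUD → NOK: 1 ÷ 11.540 × 1.7705 × 6.5180 = 1.000010
Product ≈ 1 (deviation 0.001%, within rounding noise).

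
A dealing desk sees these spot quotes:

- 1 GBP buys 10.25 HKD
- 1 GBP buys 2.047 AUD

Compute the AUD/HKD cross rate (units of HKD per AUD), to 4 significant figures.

AUD/HKD = 5.007

1 AUD ÷ 2.047 = 0.48852 GBP
0.48852 GBP × 10.25 = 5.00733 HKD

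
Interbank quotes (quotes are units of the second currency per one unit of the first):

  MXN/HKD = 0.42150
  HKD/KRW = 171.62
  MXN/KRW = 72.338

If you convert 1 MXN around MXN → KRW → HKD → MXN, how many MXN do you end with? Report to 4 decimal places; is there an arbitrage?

1.0000 (no arbitrage)

Around MXN → KRW → HKD → MXN: 1 × 72.338 ÷ 171.62 ÷ 0.42150 = 1.000002
Product ≈ 1 (deviation 0.000%, within rounding noise).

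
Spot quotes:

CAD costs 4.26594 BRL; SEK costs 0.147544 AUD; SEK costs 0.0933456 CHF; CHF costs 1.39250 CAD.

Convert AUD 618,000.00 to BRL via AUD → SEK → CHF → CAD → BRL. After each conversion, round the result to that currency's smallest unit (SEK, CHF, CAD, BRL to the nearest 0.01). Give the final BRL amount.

BRL 2,322,580.20

AUD 618,000.00 ÷ 0.147544 = SEK 4,188,581.03
SEK 4,188,581.03 × 0.0933456 = CHF 390,985.61
CHF 390,985.61 × 1.39250 = CAD 544,447.46
CAD 544,447.46 × 4.26594 = BRL 2,322,580.20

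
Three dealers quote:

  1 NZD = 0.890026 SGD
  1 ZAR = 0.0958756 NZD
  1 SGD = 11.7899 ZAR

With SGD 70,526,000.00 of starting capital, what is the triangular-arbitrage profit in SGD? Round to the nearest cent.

Profit: SGD 426,901.98

Profitable loop is SGD → ZAR → NZD → SGD:
SGD 70,526,000.00 × 11.7899 = ZAR 831,494,487.40
ZAR 831,494,487.40 × 0.0958756 = NZD 79,720,032.88
NZD 79,720,032.88 × 0.890026 = SGD 70,952,901.98
Profit = SGD 70,952,901.98 − SGD 70,526,000.00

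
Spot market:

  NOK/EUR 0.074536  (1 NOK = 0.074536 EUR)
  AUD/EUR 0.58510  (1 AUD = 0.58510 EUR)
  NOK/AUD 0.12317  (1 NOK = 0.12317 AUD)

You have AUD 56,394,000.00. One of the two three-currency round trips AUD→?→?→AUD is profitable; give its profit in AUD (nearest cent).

Profitable loop is AUD → NOK → EUR → AUD:
AUD 56,394,000.00 ÷ 0.12317 = NOK 457,854,997.16
NOK 457,854,997.16 × 0.074536 = EUR 34,126,680.07
EUR 34,126,680.07 ÷ 0.58510 = AUD 58,326,234.95
Profit = AUD 58,326,234.95 − AUD 56,394,000.00

Profit: AUD 1,932,234.95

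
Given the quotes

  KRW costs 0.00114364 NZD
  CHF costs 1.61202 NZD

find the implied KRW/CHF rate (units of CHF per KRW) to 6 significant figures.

1 KRW × 0.00114364 = 0.00114364 NZD
0.00114364 NZD ÷ 1.61202 = 0.000709445 CHF

KRW/CHF = 0.000709445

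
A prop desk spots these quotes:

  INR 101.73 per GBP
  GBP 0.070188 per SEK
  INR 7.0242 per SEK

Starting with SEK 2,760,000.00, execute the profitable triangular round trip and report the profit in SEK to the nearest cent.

Profitable loop is SEK → GBP → INR → SEK:
SEK 2,760,000.00 × 0.070188 = GBP 193,718.88
GBP 193,718.88 × 101.73 = INR 19,707,021.66
INR 19,707,021.66 ÷ 7.0242 = SEK 2,805,589.49
Profit = SEK 2,805,589.49 − SEK 2,760,000.00

Profit: SEK 45,589.49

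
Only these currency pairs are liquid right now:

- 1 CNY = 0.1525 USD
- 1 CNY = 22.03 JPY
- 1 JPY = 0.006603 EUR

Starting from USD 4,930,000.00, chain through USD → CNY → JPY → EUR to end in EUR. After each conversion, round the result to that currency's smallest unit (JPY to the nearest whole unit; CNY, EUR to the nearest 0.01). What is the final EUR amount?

USD 4,930,000.00 ÷ 0.1525 = CNY 32,327,868.85
CNY 32,327,868.85 × 22.03 = JPY 712,182,951
JPY 712,182,951 × 0.006603 = EUR 4,702,544.03

EUR 4,702,544.03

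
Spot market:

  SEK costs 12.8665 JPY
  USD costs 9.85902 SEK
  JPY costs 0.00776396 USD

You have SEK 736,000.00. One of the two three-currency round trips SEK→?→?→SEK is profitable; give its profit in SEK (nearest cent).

Profitable loop is SEK → USD → JPY → SEK:
SEK 736,000.00 ÷ 9.85902 = USD 74,652.45
USD 74,652.45 ÷ 0.00776396 = JPY 9,615,254
JPY 9,615,254 ÷ 12.8665 = SEK 747,309.24
Profit = SEK 747,309.24 − SEK 736,000.00

Profit: SEK 11,309.24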